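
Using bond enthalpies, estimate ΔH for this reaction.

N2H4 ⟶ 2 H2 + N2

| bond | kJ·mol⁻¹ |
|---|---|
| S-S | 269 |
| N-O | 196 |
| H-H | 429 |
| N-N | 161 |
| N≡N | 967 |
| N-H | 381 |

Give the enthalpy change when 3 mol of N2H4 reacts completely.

ΔH = −420 kJ

Bonds broken (reactants):
  N-H: 4 × 381 = 1524
  N-N: 1 × 161 = 161
  Σ(broken) = 1685 kJ
Bonds formed (products):
  H-H: 2 × 429 = 858
  N≡N: 1 × 967 = 967
  Σ(formed) = 1825 kJ
ΔH = Σ(broken) − Σ(formed) = 1685 − 1825 = −140 kJ
For 3× the reaction as written: 3 × (−140) = −420 kJ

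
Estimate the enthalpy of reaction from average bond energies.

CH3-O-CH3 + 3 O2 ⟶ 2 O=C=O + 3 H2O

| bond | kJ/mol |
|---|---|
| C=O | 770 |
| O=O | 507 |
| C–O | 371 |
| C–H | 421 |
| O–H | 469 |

Bonds broken (reactants):
  C–H: 6 × 421 = 2526
  C–O: 2 × 371 = 742
  O=O: 3 × 507 = 1521
  Σ(broken) = 4789 kJ
Bonds formed (products):
  C=O: 4 × 770 = 3080
  O–H: 6 × 469 = 2814
  Σ(formed) = 5894 kJ
ΔH = Σ(broken) − Σ(formed) = 4789 − 5894 = −1105 kJ

ΔH ≈ −1105 kJ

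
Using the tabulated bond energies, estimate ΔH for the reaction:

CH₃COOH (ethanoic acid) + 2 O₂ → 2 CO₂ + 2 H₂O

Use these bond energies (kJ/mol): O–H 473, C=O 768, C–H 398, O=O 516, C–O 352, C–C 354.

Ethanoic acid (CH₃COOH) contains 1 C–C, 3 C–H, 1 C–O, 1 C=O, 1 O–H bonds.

ΔH ≈ −791 kJ

Bonds broken (reactants):
  C–C: 1 × 354 = 354
  C–H: 3 × 398 = 1194
  C–O: 1 × 352 = 352
  C=O: 1 × 768 = 768
  O–H: 1 × 473 = 473
  O=O: 2 × 516 = 1032
  Σ(broken) = 4173 kJ
Bonds formed (products):
  C=O: 4 × 768 = 3072
  O–H: 4 × 473 = 1892
  Σ(formed) = 4964 kJ
ΔH = Σ(broken) − Σ(formed) = 4173 − 4964 = −791 kJ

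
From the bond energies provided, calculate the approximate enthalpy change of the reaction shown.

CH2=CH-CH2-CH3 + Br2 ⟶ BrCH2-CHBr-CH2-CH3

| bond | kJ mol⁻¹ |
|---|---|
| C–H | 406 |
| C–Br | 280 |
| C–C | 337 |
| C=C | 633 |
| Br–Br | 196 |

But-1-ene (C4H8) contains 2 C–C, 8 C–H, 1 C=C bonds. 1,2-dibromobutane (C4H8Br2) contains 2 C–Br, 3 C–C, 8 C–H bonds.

Bonds broken (reactants):
  Br–Br: 1 × 196 = 196
  C–C: 2 × 337 = 674
  C–H: 8 × 406 = 3248
  C=C: 1 × 633 = 633
  Σ(broken) = 4751 kJ
Bonds formed (products):
  C–Br: 2 × 280 = 560
  C–C: 3 × 337 = 1011
  C–H: 8 × 406 = 3248
  Σ(formed) = 4819 kJ
ΔH = Σ(broken) − Σ(formed) = 4751 − 4819 = −68 kJ

ΔH ≈ −68 kJ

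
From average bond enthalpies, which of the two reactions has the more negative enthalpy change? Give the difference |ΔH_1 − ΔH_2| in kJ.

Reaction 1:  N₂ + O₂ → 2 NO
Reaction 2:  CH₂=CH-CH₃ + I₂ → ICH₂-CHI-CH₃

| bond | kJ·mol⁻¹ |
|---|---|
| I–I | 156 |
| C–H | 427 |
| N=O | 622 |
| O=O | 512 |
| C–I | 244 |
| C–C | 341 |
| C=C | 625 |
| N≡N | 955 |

Reaction 1:
  Bonds broken (reactants):
    N≡N: 1 × 955 = 955
    O=O: 1 × 512 = 512
    Σ(broken) = 1467 kJ
  Bonds formed (products):
    N=O: 2 × 622 = 1244
    Σ(formed) = 1244 kJ
  ΔH_1 = 1467 − 1244 = +223 kJ
Reaction 2:
  Bonds broken (reactants):
    C–C: 1 × 341 = 341
    C–H: 6 × 427 = 2562
    C=C: 1 × 625 = 625
    I–I: 1 × 156 = 156
    Σ(broken) = 3684 kJ
  Bonds formed (products):
    C–C: 2 × 341 = 682
    C–H: 6 × 427 = 2562
    C–I: 2 × 244 = 488
    Σ(formed) = 3732 kJ
  ΔH_2 = 3684 − 3732 = −48 kJ
ΔH_1 − ΔH_2 = +271 kJ, so reaction 2 has the more negative ΔH; |ΔH_1 − ΔH_2| = 271 kJ.

Reaction 2, by 271 kJ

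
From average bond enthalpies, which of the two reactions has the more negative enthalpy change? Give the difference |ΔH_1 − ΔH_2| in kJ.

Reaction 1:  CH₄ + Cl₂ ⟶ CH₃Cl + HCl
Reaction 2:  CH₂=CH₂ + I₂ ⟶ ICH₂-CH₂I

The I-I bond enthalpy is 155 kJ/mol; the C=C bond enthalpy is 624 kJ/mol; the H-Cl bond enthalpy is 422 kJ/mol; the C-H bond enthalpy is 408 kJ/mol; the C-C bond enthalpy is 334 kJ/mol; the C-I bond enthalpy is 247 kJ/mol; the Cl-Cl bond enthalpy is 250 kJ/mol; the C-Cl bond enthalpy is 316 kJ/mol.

Reaction 1:
  Bonds broken (reactants):
    C-H: 4 × 408 = 1632
    Cl-Cl: 1 × 250 = 250
    Σ(broken) = 1882 kJ
  Bonds formed (products):
    C-Cl: 1 × 316 = 316
    C-H: 3 × 408 = 1224
    H-Cl: 1 × 422 = 422
    Σ(formed) = 1962 kJ
  ΔH_1 = 1882 − 1962 = −80 kJ
Reaction 2:
  Bonds broken (reactants):
    C-H: 4 × 408 = 1632
    C=C: 1 × 624 = 624
    I-I: 1 × 155 = 155
    Σ(broken) = 2411 kJ
  Bonds formed (products):
    C-C: 1 × 334 = 334
    C-H: 4 × 408 = 1632
    C-I: 2 × 247 = 494
    Σ(formed) = 2460 kJ
  ΔH_2 = 2411 − 2460 = −49 kJ
ΔH_1 − ΔH_2 = −31 kJ, so reaction 1 has the more negative ΔH; |ΔH_1 − ΔH_2| = 31 kJ.

Reaction 1, by 31 kJ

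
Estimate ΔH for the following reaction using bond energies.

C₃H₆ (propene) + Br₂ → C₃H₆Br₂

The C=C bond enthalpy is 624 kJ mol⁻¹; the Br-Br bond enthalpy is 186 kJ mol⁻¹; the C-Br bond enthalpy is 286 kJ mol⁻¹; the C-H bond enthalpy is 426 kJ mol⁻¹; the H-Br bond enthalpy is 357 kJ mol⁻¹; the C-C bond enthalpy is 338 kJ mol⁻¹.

ΔH ≈ −100 kJ

Bonds broken (reactants):
  Br-Br: 1 × 186 = 186
  C-C: 1 × 338 = 338
  C-H: 6 × 426 = 2556
  C=C: 1 × 624 = 624
  Σ(broken) = 3704 kJ
Bonds formed (products):
  C-Br: 2 × 286 = 572
  C-C: 2 × 338 = 676
  C-H: 6 × 426 = 2556
  Σ(formed) = 3804 kJ
ΔH = Σ(broken) − Σ(formed) = 3704 − 3804 = −100 kJ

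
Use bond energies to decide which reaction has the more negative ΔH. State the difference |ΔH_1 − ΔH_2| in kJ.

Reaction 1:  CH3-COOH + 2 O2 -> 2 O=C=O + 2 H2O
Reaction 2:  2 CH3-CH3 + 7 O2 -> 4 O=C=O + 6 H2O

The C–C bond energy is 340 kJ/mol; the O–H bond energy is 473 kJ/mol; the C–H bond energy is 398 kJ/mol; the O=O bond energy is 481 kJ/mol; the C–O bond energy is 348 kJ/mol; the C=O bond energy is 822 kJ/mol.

Reaction 1:
  Bonds broken (reactants):
    C–C: 1 × 340 = 340
    C–H: 3 × 398 = 1194
    C–O: 1 × 348 = 348
    C=O: 1 × 822 = 822
    O–H: 1 × 473 = 473
    O=O: 2 × 481 = 962
    Σ(broken) = 4139 kJ
  Bonds formed (products):
    C=O: 4 × 822 = 3288
    O–H: 4 × 473 = 1892
    Σ(formed) = 5180 kJ
  ΔH_1 = 4139 − 5180 = −1041 kJ
Reaction 2:
  Bonds broken (reactants):
    C–C: 2 × 340 = 680
    C–H: 12 × 398 = 4776
    O=O: 7 × 481 = 3367
    Σ(broken) = 8823 kJ
  Bonds formed (products):
    C=O: 8 × 822 = 6576
    O–H: 12 × 473 = 5676
    Σ(formed) = 12252 kJ
  ΔH_2 = 8823 − 12252 = −3429 kJ
ΔH_1 − ΔH_2 = +2388 kJ, so reaction 2 has the more negative ΔH; |ΔH_1 − ΔH_2| = 2388 kJ.

Reaction 2, by 2388 kJ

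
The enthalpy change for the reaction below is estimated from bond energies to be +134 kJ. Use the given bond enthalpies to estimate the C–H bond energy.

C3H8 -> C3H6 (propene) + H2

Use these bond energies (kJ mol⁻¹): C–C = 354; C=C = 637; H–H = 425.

Let D be the C–H bond energy.
Σ(broken) = 2×354 + 8×D = 708 + 8D
Σ(formed) = 1×354 + 6×D + 1×637 + 1×425 = 1416 + 6D
ΔH = Σ(broken) − Σ(formed) = (708 + 8D) − (1416 + 6D) = −708 + 2D
Setting this equal to +134 kJ gives 2D = 842, so D = 421 kJ/mol.

D(C–H) ≈ 421 kJ/mol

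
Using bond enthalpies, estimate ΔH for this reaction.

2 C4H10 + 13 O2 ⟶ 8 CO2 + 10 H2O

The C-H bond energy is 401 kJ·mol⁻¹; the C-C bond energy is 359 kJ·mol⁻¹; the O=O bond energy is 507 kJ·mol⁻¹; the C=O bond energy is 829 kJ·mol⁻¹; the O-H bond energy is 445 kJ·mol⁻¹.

Bonds broken (reactants):
  C-C: 6 × 359 = 2154
  C-H: 20 × 401 = 8020
  O=O: 13 × 507 = 6591
  Σ(broken) = 16765 kJ
Bonds formed (products):
  C=O: 16 × 829 = 13264
  O-H: 20 × 445 = 8900
  Σ(formed) = 22164 kJ
ΔH = Σ(broken) − Σ(formed) = 16765 − 22164 = −5399 kJ

ΔH ≈ −5399 kJ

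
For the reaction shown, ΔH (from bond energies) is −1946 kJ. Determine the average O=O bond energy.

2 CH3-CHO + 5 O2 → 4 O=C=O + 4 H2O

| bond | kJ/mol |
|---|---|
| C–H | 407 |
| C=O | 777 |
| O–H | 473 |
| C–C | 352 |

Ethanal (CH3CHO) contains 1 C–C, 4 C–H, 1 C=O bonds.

D(O=O) ≈ 508 kJ/mol

Let D be the O=O bond energy.
Σ(broken) = 2×352 + 8×407 + 2×777 + 5×D = 5514 + 5D
Σ(formed) = 8×777 + 8×473 = 10000
ΔH = Σ(broken) − Σ(formed) = (5514 + 5D) − (10000) = −4486 + 5D
Setting this equal to −1946 kJ gives 5D = 2540, so D = 508 kJ/mol.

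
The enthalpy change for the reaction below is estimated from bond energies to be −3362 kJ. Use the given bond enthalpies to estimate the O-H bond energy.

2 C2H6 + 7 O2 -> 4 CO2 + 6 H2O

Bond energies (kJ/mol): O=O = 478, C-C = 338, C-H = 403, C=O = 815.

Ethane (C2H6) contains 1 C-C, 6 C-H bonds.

D(O-H) ≈ 475 kJ/mol

Let D be the O-H bond energy.
Σ(broken) = 2×338 + 12×403 + 7×478 = 8858
Σ(formed) = 8×815 + 12×D = 6520 + 12D
ΔH = Σ(broken) − Σ(formed) = (8858) − (6520 + 12D) = +2338 − 12D
Setting this equal to −3362 kJ gives 12D = 5700, so D = 475 kJ/mol.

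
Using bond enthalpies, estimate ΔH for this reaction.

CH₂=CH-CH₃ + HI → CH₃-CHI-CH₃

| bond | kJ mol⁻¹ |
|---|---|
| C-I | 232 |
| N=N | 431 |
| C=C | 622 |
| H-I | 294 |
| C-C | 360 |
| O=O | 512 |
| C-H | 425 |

Bonds broken (reactants):
  C-C: 1 × 360 = 360
  C-H: 6 × 425 = 2550
  C=C: 1 × 622 = 622
  H-I: 1 × 294 = 294
  Σ(broken) = 3826 kJ
Bonds formed (products):
  C-C: 2 × 360 = 720
  C-H: 7 × 425 = 2975
  C-I: 1 × 232 = 232
  Σ(formed) = 3927 kJ
ΔH = Σ(broken) − Σ(formed) = 3826 − 3927 = −101 kJ

ΔH ≈ −101 kJ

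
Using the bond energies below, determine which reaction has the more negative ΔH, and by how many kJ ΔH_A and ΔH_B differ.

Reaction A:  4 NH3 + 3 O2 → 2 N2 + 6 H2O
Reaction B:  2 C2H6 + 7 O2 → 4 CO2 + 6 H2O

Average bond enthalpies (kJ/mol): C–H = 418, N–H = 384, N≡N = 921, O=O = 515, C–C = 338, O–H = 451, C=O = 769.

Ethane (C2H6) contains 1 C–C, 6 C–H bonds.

Reaction A:
  Bonds broken (reactants):
    N–H: 12 × 384 = 4608
    O=O: 3 × 515 = 1545
    Σ(broken) = 6153 kJ
  Bonds formed (products):
    N≡N: 2 × 921 = 1842
    O–H: 12 × 451 = 5412
    Σ(formed) = 7254 kJ
  ΔH_A = 6153 − 7254 = −1101 kJ
Reaction B:
  Bonds broken (reactants):
    C–C: 2 × 338 = 676
    C–H: 12 × 418 = 5016
    O=O: 7 × 515 = 3605
    Σ(broken) = 9297 kJ
  Bonds formed (products):
    C=O: 8 × 769 = 6152
    O–H: 12 × 451 = 5412
    Σ(formed) = 11564 kJ
  ΔH_B = 9297 − 11564 = −2267 kJ
ΔH_A − ΔH_B = +1166 kJ, so reaction B has the more negative ΔH; |ΔH_A − ΔH_B| = 1166 kJ.

Reaction B, by 1166 kJ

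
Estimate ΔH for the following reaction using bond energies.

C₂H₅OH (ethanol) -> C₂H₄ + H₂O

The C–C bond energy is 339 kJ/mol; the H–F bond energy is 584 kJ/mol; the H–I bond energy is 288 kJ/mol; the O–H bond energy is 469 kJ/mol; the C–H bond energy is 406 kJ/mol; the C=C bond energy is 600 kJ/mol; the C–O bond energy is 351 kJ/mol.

ΔH ≈ +27 kJ

Bonds broken (reactants):
  C–C: 1 × 339 = 339
  C–H: 5 × 406 = 2030
  C–O: 1 × 351 = 351
  O–H: 1 × 469 = 469
  Σ(broken) = 3189 kJ
Bonds formed (products):
  C–H: 4 × 406 = 1624
  C=C: 1 × 600 = 600
  O–H: 2 × 469 = 938
  Σ(formed) = 3162 kJ
ΔH = Σ(broken) − Σ(formed) = 3189 − 3162 = +27 kJ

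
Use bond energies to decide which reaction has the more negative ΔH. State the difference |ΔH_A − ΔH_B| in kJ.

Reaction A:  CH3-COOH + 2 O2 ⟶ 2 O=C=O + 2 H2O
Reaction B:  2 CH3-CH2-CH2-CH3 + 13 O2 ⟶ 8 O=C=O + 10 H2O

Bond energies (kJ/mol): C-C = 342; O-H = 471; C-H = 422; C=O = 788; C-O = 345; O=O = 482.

Reaction B, by 4410 kJ

Reaction A:
  Bonds broken (reactants):
    C-C: 1 × 342 = 342
    C-H: 3 × 422 = 1266
    C-O: 1 × 345 = 345
    C=O: 1 × 788 = 788
    O-H: 1 × 471 = 471
    O=O: 2 × 482 = 964
    Σ(broken) = 4176 kJ
  Bonds formed (products):
    C=O: 4 × 788 = 3152
    O-H: 4 × 471 = 1884
    Σ(formed) = 5036 kJ
  ΔH_A = 4176 − 5036 = −860 kJ
Reaction B:
  Bonds broken (reactants):
    C-C: 6 × 342 = 2052
    C-H: 20 × 422 = 8440
    O=O: 13 × 482 = 6266
    Σ(broken) = 16758 kJ
  Bonds formed (products):
    C=O: 16 × 788 = 12608
    O-H: 20 × 471 = 9420
    Σ(formed) = 22028 kJ
  ΔH_B = 16758 − 22028 = −5270 kJ
ΔH_A − ΔH_B = +4410 kJ, so reaction B has the more negative ΔH; |ΔH_A − ΔH_B| = 4410 kJ.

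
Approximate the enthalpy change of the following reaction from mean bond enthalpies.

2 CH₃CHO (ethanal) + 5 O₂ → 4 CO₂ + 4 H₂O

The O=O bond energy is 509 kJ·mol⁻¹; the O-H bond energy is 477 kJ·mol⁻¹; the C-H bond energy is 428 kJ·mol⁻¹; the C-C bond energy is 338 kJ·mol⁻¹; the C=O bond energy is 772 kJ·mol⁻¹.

Bonds broken (reactants):
  C-C: 2 × 338 = 676
  C-H: 8 × 428 = 3424
  C=O: 2 × 772 = 1544
  O=O: 5 × 509 = 2545
  Σ(broken) = 8189 kJ
Bonds formed (products):
  C=O: 8 × 772 = 6176
  O-H: 8 × 477 = 3816
  Σ(formed) = 9992 kJ
ΔH = Σ(broken) − Σ(formed) = 8189 − 9992 = −1803 kJ

ΔH ≈ −1803 kJ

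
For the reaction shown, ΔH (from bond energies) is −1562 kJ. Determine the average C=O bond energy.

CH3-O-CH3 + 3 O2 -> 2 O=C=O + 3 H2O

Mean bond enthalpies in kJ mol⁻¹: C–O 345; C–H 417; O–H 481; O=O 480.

D(C=O) ≈ 827 kJ/mol

Let D be the C=O bond energy.
Σ(broken) = 6×417 + 2×345 + 3×480 = 4632
Σ(formed) = 4×D + 6×481 = 2886 + 4D
ΔH = Σ(broken) − Σ(formed) = (4632) − (2886 + 4D) = +1746 − 4D
Setting this equal to −1562 kJ gives 4D = 3308, so D = 827 kJ/mol.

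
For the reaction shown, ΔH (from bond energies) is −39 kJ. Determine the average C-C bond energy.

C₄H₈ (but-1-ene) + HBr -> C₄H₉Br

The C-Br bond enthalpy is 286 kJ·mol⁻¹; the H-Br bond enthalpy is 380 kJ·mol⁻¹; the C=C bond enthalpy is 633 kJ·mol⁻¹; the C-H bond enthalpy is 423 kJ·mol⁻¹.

D(C-C) ≈ 343 kJ/mol

Let D be the C-C bond energy.
Σ(broken) = 2×D + 8×423 + 1×633 + 1×380 = 4397 + 2D
Σ(formed) = 1×286 + 3×D + 9×423 = 4093 + 3D
ΔH = Σ(broken) − Σ(formed) = (4397 + 2D) − (4093 + 3D) = +304 − D
Setting this equal to −39 kJ gives D = 343 kJ/mol.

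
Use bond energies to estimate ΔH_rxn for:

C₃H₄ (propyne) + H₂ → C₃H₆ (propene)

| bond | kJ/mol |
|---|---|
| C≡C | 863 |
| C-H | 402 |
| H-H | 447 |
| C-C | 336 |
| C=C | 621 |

ΔH ≈ −115 kJ

Bonds broken (reactants):
  C≡C: 1 × 863 = 863
  C-C: 1 × 336 = 336
  C-H: 4 × 402 = 1608
  H-H: 1 × 447 = 447
  Σ(broken) = 3254 kJ
Bonds formed (products):
  C-C: 1 × 336 = 336
  C-H: 6 × 402 = 2412
  C=C: 1 × 621 = 621
  Σ(formed) = 3369 kJ
ΔH = Σ(broken) − Σ(formed) = 3254 − 3369 = −115 kJ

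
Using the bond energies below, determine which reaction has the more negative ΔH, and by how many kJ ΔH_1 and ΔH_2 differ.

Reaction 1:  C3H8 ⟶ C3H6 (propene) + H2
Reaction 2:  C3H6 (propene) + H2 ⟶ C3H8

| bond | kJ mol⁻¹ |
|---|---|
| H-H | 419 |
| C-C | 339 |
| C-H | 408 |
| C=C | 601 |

Reaction 1:
  Bonds broken (reactants):
    C-C: 2 × 339 = 678
    C-H: 8 × 408 = 3264
    Σ(broken) = 3942 kJ
  Bonds formed (products):
    C-C: 1 × 339 = 339
    C-H: 6 × 408 = 2448
    C=C: 1 × 601 = 601
    H-H: 1 × 419 = 419
    Σ(formed) = 3807 kJ
  ΔH_1 = 3942 − 3807 = +135 kJ
Reaction 2:
  Bonds broken (reactants):
    C-C: 1 × 339 = 339
    C-H: 6 × 408 = 2448
    C=C: 1 × 601 = 601
    H-H: 1 × 419 = 419
    Σ(broken) = 3807 kJ
  Bonds formed (products):
    C-C: 2 × 339 = 678
    C-H: 8 × 408 = 3264
    Σ(formed) = 3942 kJ
  ΔH_2 = 3807 − 3942 = −135 kJ
ΔH_1 − ΔH_2 = +270 kJ, so reaction 2 has the more negative ΔH; |ΔH_1 − ΔH_2| = 270 kJ.

Reaction 2, by 270 kJ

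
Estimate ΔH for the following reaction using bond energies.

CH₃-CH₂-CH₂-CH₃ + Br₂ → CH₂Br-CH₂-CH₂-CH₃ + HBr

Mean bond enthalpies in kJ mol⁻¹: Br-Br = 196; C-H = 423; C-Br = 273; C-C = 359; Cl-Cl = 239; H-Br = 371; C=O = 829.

Bonds broken (reactants):
  Br-Br: 1 × 196 = 196
  C-C: 3 × 359 = 1077
  C-H: 10 × 423 = 4230
  Σ(broken) = 5503 kJ
Bonds formed (products):
  C-Br: 1 × 273 = 273
  C-C: 3 × 359 = 1077
  C-H: 9 × 423 = 3807
  H-Br: 1 × 371 = 371
  Σ(formed) = 5528 kJ
ΔH = Σ(broken) − Σ(formed) = 5503 − 5528 = −25 kJ

ΔH ≈ −25 kJ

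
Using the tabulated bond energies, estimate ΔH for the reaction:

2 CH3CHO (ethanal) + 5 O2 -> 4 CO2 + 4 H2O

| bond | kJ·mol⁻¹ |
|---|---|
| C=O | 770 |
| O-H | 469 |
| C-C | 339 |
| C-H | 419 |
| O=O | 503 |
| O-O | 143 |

ΔH ≈ −1827 kJ

Bonds broken (reactants):
  C-C: 2 × 339 = 678
  C-H: 8 × 419 = 3352
  C=O: 2 × 770 = 1540
  O=O: 5 × 503 = 2515
  Σ(broken) = 8085 kJ
Bonds formed (products):
  C=O: 8 × 770 = 6160
  O-H: 8 × 469 = 3752
  Σ(formed) = 9912 kJ
ΔH = Σ(broken) − Σ(formed) = 8085 − 9912 = −1827 kJ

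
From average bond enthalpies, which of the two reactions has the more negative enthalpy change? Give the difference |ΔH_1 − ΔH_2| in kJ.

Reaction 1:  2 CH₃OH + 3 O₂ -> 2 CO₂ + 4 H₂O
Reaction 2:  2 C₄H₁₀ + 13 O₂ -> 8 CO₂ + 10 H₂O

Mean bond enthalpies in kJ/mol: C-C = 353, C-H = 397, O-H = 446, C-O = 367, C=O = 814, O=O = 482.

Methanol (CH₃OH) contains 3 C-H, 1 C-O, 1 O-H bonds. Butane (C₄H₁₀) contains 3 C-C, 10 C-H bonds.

Reaction 2, by 4250 kJ

Reaction 1:
  Bonds broken (reactants):
    C-H: 6 × 397 = 2382
    C-O: 2 × 367 = 734
    O-H: 2 × 446 = 892
    O=O: 3 × 482 = 1446
    Σ(broken) = 5454 kJ
  Bonds formed (products):
    C=O: 4 × 814 = 3256
    O-H: 8 × 446 = 3568
    Σ(formed) = 6824 kJ
  ΔH_1 = 5454 − 6824 = −1370 kJ
Reaction 2:
  Bonds broken (reactants):
    C-C: 6 × 353 = 2118
    C-H: 20 × 397 = 7940
    O=O: 13 × 482 = 6266
    Σ(broken) = 16324 kJ
  Bonds formed (products):
    C=O: 16 × 814 = 13024
    O-H: 20 × 446 = 8920
    Σ(formed) = 21944 kJ
  ΔH_2 = 16324 − 21944 = −5620 kJ
ΔH_1 − ΔH_2 = +4250 kJ, so reaction 2 has the more negative ΔH; |ΔH_1 − ΔH_2| = 4250 kJ.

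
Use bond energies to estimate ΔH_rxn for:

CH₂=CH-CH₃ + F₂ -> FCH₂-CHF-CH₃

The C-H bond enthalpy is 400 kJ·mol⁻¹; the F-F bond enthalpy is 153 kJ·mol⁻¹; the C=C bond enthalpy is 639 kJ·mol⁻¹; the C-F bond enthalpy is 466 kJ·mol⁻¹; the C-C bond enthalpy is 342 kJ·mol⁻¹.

Bonds broken (reactants):
  C-C: 1 × 342 = 342
  C-H: 6 × 400 = 2400
  C=C: 1 × 639 = 639
  F-F: 1 × 153 = 153
  Σ(broken) = 3534 kJ
Bonds formed (products):
  C-C: 2 × 342 = 684
  C-F: 2 × 466 = 932
  C-H: 6 × 400 = 2400
  Σ(formed) = 4016 kJ
ΔH = Σ(broken) − Σ(formed) = 3534 − 4016 = −482 kJ

ΔH ≈ −482 kJ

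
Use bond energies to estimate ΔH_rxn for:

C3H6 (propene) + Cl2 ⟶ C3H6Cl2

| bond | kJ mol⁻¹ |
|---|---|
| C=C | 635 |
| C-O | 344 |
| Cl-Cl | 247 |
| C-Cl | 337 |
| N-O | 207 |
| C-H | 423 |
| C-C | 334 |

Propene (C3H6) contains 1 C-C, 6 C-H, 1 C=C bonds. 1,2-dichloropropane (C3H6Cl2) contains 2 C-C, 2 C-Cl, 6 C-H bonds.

Bonds broken (reactants):
  C-C: 1 × 334 = 334
  C-H: 6 × 423 = 2538
  C=C: 1 × 635 = 635
  Cl-Cl: 1 × 247 = 247
  Σ(broken) = 3754 kJ
Bonds formed (products):
  C-C: 2 × 334 = 668
  C-Cl: 2 × 337 = 674
  C-H: 6 × 423 = 2538
  Σ(formed) = 3880 kJ
ΔH = Σ(broken) − Σ(formed) = 3754 − 3880 = −126 kJ

ΔH ≈ −126 kJ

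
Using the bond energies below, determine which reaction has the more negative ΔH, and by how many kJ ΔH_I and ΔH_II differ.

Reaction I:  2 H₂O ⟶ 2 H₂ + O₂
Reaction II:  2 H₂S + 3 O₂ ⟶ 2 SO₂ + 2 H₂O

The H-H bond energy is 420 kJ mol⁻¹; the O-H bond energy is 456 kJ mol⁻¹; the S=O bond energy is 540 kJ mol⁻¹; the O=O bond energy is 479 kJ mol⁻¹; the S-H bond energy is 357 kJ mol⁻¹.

Reaction II, by 1624 kJ

Reaction I:
  Bonds broken (reactants):
    O-H: 4 × 456 = 1824
    Σ(broken) = 1824 kJ
  Bonds formed (products):
    H-H: 2 × 420 = 840
    O=O: 1 × 479 = 479
    Σ(formed) = 1319 kJ
  ΔH_I = 1824 − 1319 = +505 kJ
Reaction II:
  Bonds broken (reactants):
    O=O: 3 × 479 = 1437
    S-H: 4 × 357 = 1428
    Σ(broken) = 2865 kJ
  Bonds formed (products):
    O-H: 4 × 456 = 1824
    S=O: 4 × 540 = 2160
    Σ(formed) = 3984 kJ
  ΔH_II = 2865 − 3984 = −1119 kJ
ΔH_I − ΔH_II = +1624 kJ, so reaction II has the more negative ΔH; |ΔH_I − ΔH_II| = 1624 kJ.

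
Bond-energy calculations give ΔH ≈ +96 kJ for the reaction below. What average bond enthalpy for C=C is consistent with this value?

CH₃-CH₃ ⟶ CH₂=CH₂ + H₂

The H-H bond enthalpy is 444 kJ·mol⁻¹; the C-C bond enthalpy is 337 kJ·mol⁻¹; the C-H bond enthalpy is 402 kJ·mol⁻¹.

Let D be the C=C bond energy.
Σ(broken) = 1×337 + 6×402 = 2749
Σ(formed) = 4×402 + 1×D + 1×444 = 2052 + D
ΔH = Σ(broken) − Σ(formed) = (2749) − (2052 + D) = +697 − D
Setting this equal to +96 kJ gives D = 601 kJ/mol.

D(C=C) ≈ 601 kJ/mol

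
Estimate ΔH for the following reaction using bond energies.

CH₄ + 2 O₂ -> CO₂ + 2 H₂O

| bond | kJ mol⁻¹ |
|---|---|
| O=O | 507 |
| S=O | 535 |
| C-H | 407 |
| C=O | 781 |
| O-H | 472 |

Bonds broken (reactants):
  C-H: 4 × 407 = 1628
  O=O: 2 × 507 = 1014
  Σ(broken) = 2642 kJ
Bonds formed (products):
  C=O: 2 × 781 = 1562
  O-H: 4 × 472 = 1888
  Σ(formed) = 3450 kJ
ΔH = Σ(broken) − Σ(formed) = 2642 − 3450 = −808 kJ

ΔH ≈ −808 kJ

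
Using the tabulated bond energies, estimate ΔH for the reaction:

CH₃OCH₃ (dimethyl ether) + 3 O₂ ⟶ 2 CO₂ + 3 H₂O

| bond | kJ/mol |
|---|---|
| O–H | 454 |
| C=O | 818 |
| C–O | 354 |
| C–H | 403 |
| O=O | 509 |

Bonds broken (reactants):
  C–H: 6 × 403 = 2418
  C–O: 2 × 354 = 708
  O=O: 3 × 509 = 1527
  Σ(broken) = 4653 kJ
Bonds formed (products):
  C=O: 4 × 818 = 3272
  O–H: 6 × 454 = 2724
  Σ(formed) = 5996 kJ
ΔH = Σ(broken) − Σ(formed) = 4653 − 5996 = −1343 kJ

ΔH ≈ −1343 kJ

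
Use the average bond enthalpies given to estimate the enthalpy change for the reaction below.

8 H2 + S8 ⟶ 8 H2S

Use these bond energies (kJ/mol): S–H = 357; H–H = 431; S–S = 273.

ΔH ≈ −80 kJ

Bonds broken (reactants):
  H–H: 8 × 431 = 3448
  S–S: 8 × 273 = 2184
  Σ(broken) = 5632 kJ
Bonds formed (products):
  S–H: 16 × 357 = 5712
  Σ(formed) = 5712 kJ
ΔH = Σ(broken) − Σ(formed) = 5632 − 5712 = −80 kJ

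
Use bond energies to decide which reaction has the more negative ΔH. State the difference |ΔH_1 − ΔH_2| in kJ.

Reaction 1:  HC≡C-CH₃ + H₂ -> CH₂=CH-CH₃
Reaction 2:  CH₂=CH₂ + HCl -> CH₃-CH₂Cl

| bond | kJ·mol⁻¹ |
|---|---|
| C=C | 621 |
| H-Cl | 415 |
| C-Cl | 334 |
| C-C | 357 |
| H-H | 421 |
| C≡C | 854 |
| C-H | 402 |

Reaction 1, by 93 kJ

Reaction 1:
  Bonds broken (reactants):
    C≡C: 1 × 854 = 854
    C-C: 1 × 357 = 357
    C-H: 4 × 402 = 1608
    H-H: 1 × 421 = 421
    Σ(broken) = 3240 kJ
  Bonds formed (products):
    C-C: 1 × 357 = 357
    C-H: 6 × 402 = 2412
    C=C: 1 × 621 = 621
    Σ(formed) = 3390 kJ
  ΔH_1 = 3240 − 3390 = −150 kJ
Reaction 2:
  Bonds broken (reactants):
    C-H: 4 × 402 = 1608
    C=C: 1 × 621 = 621
    H-Cl: 1 × 415 = 415
    Σ(broken) = 2644 kJ
  Bonds formed (products):
    C-C: 1 × 357 = 357
    C-Cl: 1 × 334 = 334
    C-H: 5 × 402 = 2010
    Σ(formed) = 2701 kJ
  ΔH_2 = 2644 − 2701 = −57 kJ
ΔH_1 − ΔH_2 = −93 kJ, so reaction 1 has the more negative ΔH; |ΔH_1 − ΔH_2| = 93 kJ.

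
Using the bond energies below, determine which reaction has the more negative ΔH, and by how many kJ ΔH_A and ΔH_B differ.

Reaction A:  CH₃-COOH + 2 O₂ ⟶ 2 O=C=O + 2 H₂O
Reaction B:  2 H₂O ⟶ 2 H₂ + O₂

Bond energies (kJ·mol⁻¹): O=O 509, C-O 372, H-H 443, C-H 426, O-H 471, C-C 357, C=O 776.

Reaction A, by 1205 kJ

Reaction A:
  Bonds broken (reactants):
    C-C: 1 × 357 = 357
    C-H: 3 × 426 = 1278
    C-O: 1 × 372 = 372
    C=O: 1 × 776 = 776
    O-H: 1 × 471 = 471
    O=O: 2 × 509 = 1018
    Σ(broken) = 4272 kJ
  Bonds formed (products):
    C=O: 4 × 776 = 3104
    O-H: 4 × 471 = 1884
    Σ(formed) = 4988 kJ
  ΔH_A = 4272 − 4988 = −716 kJ
Reaction B:
  Bonds broken (reactants):
    O-H: 4 × 471 = 1884
    Σ(broken) = 1884 kJ
  Bonds formed (products):
    H-H: 2 × 443 = 886
    O=O: 1 × 509 = 509
    Σ(formed) = 1395 kJ
  ΔH_B = 1884 − 1395 = +489 kJ
ΔH_A − ΔH_B = −1205 kJ, so reaction A has the more negative ΔH; |ΔH_A − ΔH_B| = 1205 kJ.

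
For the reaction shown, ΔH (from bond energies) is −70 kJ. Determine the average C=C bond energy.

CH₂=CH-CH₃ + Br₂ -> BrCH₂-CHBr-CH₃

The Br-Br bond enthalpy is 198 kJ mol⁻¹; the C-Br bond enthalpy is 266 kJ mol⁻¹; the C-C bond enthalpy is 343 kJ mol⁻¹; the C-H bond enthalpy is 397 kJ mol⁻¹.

Let D be the C=C bond energy.
Σ(broken) = 1×198 + 1×343 + 6×397 + 1×D = 2923 + D
Σ(formed) = 2×266 + 2×343 + 6×397 = 3600
ΔH = Σ(broken) − Σ(formed) = (2923 + D) − (3600) = −677 + D
Setting this equal to −70 kJ gives D = 607 kJ/mol.

D(C=C) ≈ 607 kJ/mol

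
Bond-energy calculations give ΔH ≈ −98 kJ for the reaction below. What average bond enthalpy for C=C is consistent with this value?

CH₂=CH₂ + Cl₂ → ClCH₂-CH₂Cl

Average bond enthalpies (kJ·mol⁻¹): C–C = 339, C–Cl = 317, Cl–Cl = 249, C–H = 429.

D(C=C) ≈ 626 kJ/mol

Let D be the C=C bond energy.
Σ(broken) = 4×429 + 1×D + 1×249 = 1965 + D
Σ(formed) = 1×339 + 2×317 + 4×429 = 2689
ΔH = Σ(broken) − Σ(formed) = (1965 + D) − (2689) = −724 + D
Setting this equal to −98 kJ gives D = 626 kJ/mol.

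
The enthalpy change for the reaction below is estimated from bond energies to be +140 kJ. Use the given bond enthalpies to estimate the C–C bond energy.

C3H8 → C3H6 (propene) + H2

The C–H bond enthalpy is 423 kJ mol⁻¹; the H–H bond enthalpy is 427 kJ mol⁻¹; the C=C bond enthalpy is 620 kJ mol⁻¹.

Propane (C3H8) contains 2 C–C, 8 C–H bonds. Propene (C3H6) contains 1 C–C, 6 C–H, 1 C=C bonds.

D(C–C) ≈ 341 kJ/mol

Let D be the C–C bond energy.
Σ(broken) = 2×D + 8×423 = 3384 + 2D
Σ(formed) = 1×D + 6×423 + 1×620 + 1×427 = 3585 + D
ΔH = Σ(broken) − Σ(formed) = (3384 + 2D) − (3585 + D) = −201 + D
Setting this equal to +140 kJ gives D = 341 kJ/mol.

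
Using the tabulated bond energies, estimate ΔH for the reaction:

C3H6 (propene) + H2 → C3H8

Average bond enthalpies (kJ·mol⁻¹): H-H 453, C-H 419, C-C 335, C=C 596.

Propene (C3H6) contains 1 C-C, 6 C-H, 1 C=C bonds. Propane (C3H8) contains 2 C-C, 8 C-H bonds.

ΔH ≈ −124 kJ

Bonds broken (reactants):
  C-C: 1 × 335 = 335
  C-H: 6 × 419 = 2514
  C=C: 1 × 596 = 596
  H-H: 1 × 453 = 453
  Σ(broken) = 3898 kJ
Bonds formed (products):
  C-C: 2 × 335 = 670
  C-H: 8 × 419 = 3352
  Σ(formed) = 4022 kJ
ΔH = Σ(broken) − Σ(formed) = 3898 − 4022 = −124 kJ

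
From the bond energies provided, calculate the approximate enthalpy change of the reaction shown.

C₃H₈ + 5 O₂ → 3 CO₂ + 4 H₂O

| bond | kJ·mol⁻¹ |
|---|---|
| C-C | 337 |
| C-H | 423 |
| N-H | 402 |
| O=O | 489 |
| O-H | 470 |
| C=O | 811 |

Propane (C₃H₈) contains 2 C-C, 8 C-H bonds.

Bonds broken (reactants):
  C-C: 2 × 337 = 674
  C-H: 8 × 423 = 3384
  O=O: 5 × 489 = 2445
  Σ(broken) = 6503 kJ
Bonds formed (products):
  C=O: 6 × 811 = 4866
  O-H: 8 × 470 = 3760
  Σ(formed) = 8626 kJ
ΔH = Σ(broken) − Σ(formed) = 6503 − 8626 = −2123 kJ

ΔH ≈ −2123 kJ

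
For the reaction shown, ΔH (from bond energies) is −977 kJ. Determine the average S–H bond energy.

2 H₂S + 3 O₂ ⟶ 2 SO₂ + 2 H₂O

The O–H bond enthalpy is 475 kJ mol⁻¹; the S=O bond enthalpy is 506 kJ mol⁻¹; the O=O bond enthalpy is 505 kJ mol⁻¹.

D(S–H) ≈ 358 kJ/mol

Let D be the S–H bond energy.
Σ(broken) = 3×505 + 4×D = 1515 + 4D
Σ(formed) = 4×475 + 4×506 = 3924
ΔH = Σ(broken) − Σ(formed) = (1515 + 4D) − (3924) = −2409 + 4D
Setting this equal to −977 kJ gives 4D = 1432, so D = 358 kJ/mol.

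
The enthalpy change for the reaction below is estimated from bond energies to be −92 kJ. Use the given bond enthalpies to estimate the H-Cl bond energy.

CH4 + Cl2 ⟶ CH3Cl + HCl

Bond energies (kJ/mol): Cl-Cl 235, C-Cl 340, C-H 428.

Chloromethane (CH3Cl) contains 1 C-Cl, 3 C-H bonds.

Let D be the H-Cl bond energy.
Σ(broken) = 4×428 + 1×235 = 1947
Σ(formed) = 1×340 + 3×428 + 1×D = 1624 + D
ΔH = Σ(broken) − Σ(formed) = (1947) − (1624 + D) = +323 − D
Setting this equal to −92 kJ gives D = 415 kJ/mol.

D(H-Cl) ≈ 415 kJ/mol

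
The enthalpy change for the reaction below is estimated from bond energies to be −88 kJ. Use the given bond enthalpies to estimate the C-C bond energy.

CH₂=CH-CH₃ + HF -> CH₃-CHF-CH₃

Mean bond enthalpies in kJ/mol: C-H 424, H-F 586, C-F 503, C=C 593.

D(C-C) ≈ 340 kJ/mol

Let D be the C-C bond energy.
Σ(broken) = 1×D + 6×424 + 1×593 + 1×586 = 3723 + D
Σ(formed) = 2×D + 1×503 + 7×424 = 3471 + 2D
ΔH = Σ(broken) − Σ(formed) = (3723 + D) − (3471 + 2D) = +252 − D
Setting this equal to −88 kJ gives D = 340 kJ/mol.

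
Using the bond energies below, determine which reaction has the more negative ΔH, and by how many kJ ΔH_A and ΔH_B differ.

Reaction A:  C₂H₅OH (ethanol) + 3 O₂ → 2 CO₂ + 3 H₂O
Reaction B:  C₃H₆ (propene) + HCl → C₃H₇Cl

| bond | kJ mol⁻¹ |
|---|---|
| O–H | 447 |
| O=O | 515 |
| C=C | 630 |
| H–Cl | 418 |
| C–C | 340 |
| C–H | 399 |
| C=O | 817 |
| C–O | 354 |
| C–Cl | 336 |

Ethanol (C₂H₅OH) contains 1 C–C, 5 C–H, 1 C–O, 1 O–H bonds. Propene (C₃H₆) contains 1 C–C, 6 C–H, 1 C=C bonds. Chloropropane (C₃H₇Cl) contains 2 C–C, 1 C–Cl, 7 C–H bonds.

Reaction A, by 1242 kJ

Reaction A:
  Bonds broken (reactants):
    C–C: 1 × 340 = 340
    C–H: 5 × 399 = 1995
    C–O: 1 × 354 = 354
    O–H: 1 × 447 = 447
    O=O: 3 × 515 = 1545
    Σ(broken) = 4681 kJ
  Bonds formed (products):
    C=O: 4 × 817 = 3268
    O–H: 6 × 447 = 2682
    Σ(formed) = 5950 kJ
  ΔH_A = 4681 − 5950 = −1269 kJ
Reaction B:
  Bonds broken (reactants):
    C–C: 1 × 340 = 340
    C–H: 6 × 399 = 2394
    C=C: 1 × 630 = 630
    H–Cl: 1 × 418 = 418
    Σ(broken) = 3782 kJ
  Bonds formed (products):
    C–C: 2 × 340 = 680
    C–Cl: 1 × 336 = 336
    C–H: 7 × 399 = 2793
    Σ(formed) = 3809 kJ
  ΔH_B = 3782 − 3809 = −27 kJ
ΔH_A − ΔH_B = −1242 kJ, so reaction A has the more negative ΔH; |ΔH_A − ΔH_B| = 1242 kJ.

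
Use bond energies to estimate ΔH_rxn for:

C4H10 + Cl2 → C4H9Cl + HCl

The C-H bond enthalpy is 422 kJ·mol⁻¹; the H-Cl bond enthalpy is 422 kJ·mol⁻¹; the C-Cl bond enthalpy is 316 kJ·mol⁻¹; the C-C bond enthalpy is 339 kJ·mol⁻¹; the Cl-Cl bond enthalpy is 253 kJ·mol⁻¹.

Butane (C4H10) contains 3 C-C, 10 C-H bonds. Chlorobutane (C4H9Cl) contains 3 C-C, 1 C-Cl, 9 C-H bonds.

ΔH ≈ −63 kJ

Bonds broken (reactants):
  C-C: 3 × 339 = 1017
  C-H: 10 × 422 = 4220
  Cl-Cl: 1 × 253 = 253
  Σ(broken) = 5490 kJ
Bonds formed (products):
  C-C: 3 × 339 = 1017
  C-Cl: 1 × 316 = 316
  C-H: 9 × 422 = 3798
  H-Cl: 1 × 422 = 422
  Σ(formed) = 5553 kJ
ΔH = Σ(broken) − Σ(formed) = 5490 − 5553 = −63 kJ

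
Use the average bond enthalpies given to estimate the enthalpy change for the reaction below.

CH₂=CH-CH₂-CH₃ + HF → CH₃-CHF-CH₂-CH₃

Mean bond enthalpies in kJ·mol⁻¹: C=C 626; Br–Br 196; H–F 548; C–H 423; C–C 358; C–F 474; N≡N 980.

ΔH ≈ −81 kJ

Bonds broken (reactants):
  C–C: 2 × 358 = 716
  C–H: 8 × 423 = 3384
  C=C: 1 × 626 = 626
  H–F: 1 × 548 = 548
  Σ(broken) = 5274 kJ
Bonds formed (products):
  C–C: 3 × 358 = 1074
  C–F: 1 × 474 = 474
  C–H: 9 × 423 = 3807
  Σ(formed) = 5355 kJ
ΔH = Σ(broken) − Σ(formed) = 5274 − 5355 = −81 kJ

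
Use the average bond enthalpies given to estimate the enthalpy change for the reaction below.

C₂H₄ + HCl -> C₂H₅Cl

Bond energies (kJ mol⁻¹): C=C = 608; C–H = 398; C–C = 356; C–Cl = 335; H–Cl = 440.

ΔH ≈ −41 kJ

Bonds broken (reactants):
  C–H: 4 × 398 = 1592
  C=C: 1 × 608 = 608
  H–Cl: 1 × 440 = 440
  Σ(broken) = 2640 kJ
Bonds formed (products):
  C–C: 1 × 356 = 356
  C–Cl: 1 × 335 = 335
  C–H: 5 × 398 = 1990
  Σ(formed) = 2681 kJ
ΔH = Σ(broken) − Σ(formed) = 2640 − 2681 = −41 kJ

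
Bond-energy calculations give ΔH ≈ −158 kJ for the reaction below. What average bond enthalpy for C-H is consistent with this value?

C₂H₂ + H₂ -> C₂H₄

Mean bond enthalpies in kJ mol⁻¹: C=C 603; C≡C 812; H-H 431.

D(C-H) ≈ 399 kJ/mol

Let D be the C-H bond energy.
Σ(broken) = 1×812 + 2×D + 1×431 = 1243 + 2D
Σ(formed) = 4×D + 1×603 = 603 + 4D
ΔH = Σ(broken) − Σ(formed) = (1243 + 2D) − (603 + 4D) = +640 − 2D
Setting this equal to −158 kJ gives 2D = 798, so D = 399 kJ/mol.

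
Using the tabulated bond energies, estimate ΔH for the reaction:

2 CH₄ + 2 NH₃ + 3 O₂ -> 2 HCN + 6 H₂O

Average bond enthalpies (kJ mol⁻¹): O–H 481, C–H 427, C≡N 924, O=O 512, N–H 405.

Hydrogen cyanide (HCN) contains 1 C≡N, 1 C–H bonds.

Bonds broken (reactants):
  C–H: 8 × 427 = 3416
  N–H: 6 × 405 = 2430
  O=O: 3 × 512 = 1536
  Σ(broken) = 7382 kJ
Bonds formed (products):
  C≡N: 2 × 924 = 1848
  C–H: 2 × 427 = 854
  O–H: 12 × 481 = 5772
  Σ(formed) = 8474 kJ
ΔH = Σ(broken) − Σ(formed) = 7382 − 8474 = −1092 kJ

ΔH ≈ −1092 kJ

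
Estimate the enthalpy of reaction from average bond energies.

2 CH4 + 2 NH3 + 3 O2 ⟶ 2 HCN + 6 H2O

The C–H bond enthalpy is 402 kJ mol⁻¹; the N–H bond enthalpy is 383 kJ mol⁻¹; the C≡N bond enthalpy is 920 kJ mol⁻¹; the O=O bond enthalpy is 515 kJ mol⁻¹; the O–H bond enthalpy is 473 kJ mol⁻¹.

Bonds broken (reactants):
  C–H: 8 × 402 = 3216
  N–H: 6 × 383 = 2298
  O=O: 3 × 515 = 1545
  Σ(broken) = 7059 kJ
Bonds formed (products):
  C≡N: 2 × 920 = 1840
  C–H: 2 × 402 = 804
  O–H: 12 × 473 = 5676
  Σ(formed) = 8320 kJ
ΔH = Σ(broken) − Σ(formed) = 7059 − 8320 = −1261 kJ

ΔH ≈ −1261 kJ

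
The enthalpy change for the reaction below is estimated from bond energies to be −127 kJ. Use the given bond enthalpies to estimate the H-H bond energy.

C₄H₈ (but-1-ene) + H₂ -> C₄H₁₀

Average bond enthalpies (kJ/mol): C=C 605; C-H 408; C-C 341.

Let D be the H-H bond energy.
Σ(broken) = 2×341 + 8×408 + 1×605 + 1×D = 4551 + D
Σ(formed) = 3×341 + 10×408 = 5103
ΔH = Σ(broken) − Σ(formed) = (4551 + D) − (5103) = −552 + D
Setting this equal to −127 kJ gives D = 425 kJ/mol.

D(H-H) ≈ 425 kJ/mol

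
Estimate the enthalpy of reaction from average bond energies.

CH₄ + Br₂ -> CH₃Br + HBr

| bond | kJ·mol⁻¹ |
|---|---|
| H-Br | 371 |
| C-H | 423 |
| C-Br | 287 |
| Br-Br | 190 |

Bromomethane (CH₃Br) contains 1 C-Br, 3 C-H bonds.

ΔH ≈ −45 kJ

Bonds broken (reactants):
  Br-Br: 1 × 190 = 190
  C-H: 4 × 423 = 1692
  Σ(broken) = 1882 kJ
Bonds formed (products):
  C-Br: 1 × 287 = 287
  C-H: 3 × 423 = 1269
  H-Br: 1 × 371 = 371
  Σ(formed) = 1927 kJ
ΔH = Σ(broken) − Σ(formed) = 1882 − 1927 = −45 kJ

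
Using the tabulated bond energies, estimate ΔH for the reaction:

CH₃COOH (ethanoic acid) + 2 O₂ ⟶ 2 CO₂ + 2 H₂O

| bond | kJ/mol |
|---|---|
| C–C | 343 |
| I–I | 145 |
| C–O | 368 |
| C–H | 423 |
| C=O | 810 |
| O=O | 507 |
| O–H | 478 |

Bonds broken (reactants):
  C–C: 1 × 343 = 343
  C–H: 3 × 423 = 1269
  C–O: 1 × 368 = 368
  C=O: 1 × 810 = 810
  O–H: 1 × 478 = 478
  O=O: 2 × 507 = 1014
  Σ(broken) = 4282 kJ
Bonds formed (products):
  C=O: 4 × 810 = 3240
  O–H: 4 × 478 = 1912
  Σ(formed) = 5152 kJ
ΔH = Σ(broken) − Σ(formed) = 4282 − 5152 = −870 kJ

ΔH ≈ −870 kJ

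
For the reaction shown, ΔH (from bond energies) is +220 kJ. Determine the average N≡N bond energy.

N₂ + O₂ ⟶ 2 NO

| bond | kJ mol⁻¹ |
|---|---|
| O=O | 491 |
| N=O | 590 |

Let D be the N≡N bond energy.
Σ(broken) = 1×D + 1×491 = 491 + D
Σ(formed) = 2×590 = 1180
ΔH = Σ(broken) − Σ(formed) = (491 + D) − (1180) = −689 + D
Setting this equal to +220 kJ gives D = 909 kJ/mol.

D(N≡N) ≈ 909 kJ/mol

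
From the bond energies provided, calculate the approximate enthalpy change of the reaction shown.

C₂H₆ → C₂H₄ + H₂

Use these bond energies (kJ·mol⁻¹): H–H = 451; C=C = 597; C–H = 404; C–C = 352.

Bonds broken (reactants):
  C–C: 1 × 352 = 352
  C–H: 6 × 404 = 2424
  Σ(broken) = 2776 kJ
Bonds formed (products):
  C–H: 4 × 404 = 1616
  C=C: 1 × 597 = 597
  H–H: 1 × 451 = 451
  Σ(formed) = 2664 kJ
ΔH = Σ(broken) − Σ(formed) = 2776 − 2664 = +112 kJ

ΔH ≈ +112 kJ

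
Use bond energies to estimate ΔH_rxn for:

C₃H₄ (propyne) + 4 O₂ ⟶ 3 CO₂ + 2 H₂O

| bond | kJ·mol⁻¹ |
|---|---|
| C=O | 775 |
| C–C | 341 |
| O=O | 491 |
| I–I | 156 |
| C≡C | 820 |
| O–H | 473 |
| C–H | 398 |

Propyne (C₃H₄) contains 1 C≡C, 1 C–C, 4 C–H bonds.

ΔH ≈ −1825 kJ

Bonds broken (reactants):
  C≡C: 1 × 820 = 820
  C–C: 1 × 341 = 341
  C–H: 4 × 398 = 1592
  O=O: 4 × 491 = 1964
  Σ(broken) = 4717 kJ
Bonds formed (products):
  C=O: 6 × 775 = 4650
  O–H: 4 × 473 = 1892
  Σ(formed) = 6542 kJ
ΔH = Σ(broken) − Σ(formed) = 4717 − 6542 = −1825 kJ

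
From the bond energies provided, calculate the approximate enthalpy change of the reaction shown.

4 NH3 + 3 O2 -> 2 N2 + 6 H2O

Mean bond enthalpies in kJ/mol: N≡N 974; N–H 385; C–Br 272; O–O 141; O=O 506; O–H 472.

Bonds broken (reactants):
  N–H: 12 × 385 = 4620
  O=O: 3 × 506 = 1518
  Σ(broken) = 6138 kJ
Bonds formed (products):
  N≡N: 2 × 974 = 1948
  O–H: 12 × 472 = 5664
  Σ(formed) = 7612 kJ
ΔH = Σ(broken) − Σ(formed) = 6138 − 7612 = −1474 kJ

ΔH ≈ −1474 kJ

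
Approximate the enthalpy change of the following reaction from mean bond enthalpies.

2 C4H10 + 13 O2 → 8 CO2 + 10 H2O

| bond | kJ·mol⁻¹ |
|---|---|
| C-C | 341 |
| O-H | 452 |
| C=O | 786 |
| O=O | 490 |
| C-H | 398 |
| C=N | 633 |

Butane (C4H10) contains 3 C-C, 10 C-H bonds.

ΔH ≈ −5240 kJ

Bonds broken (reactants):
  C-C: 6 × 341 = 2046
  C-H: 20 × 398 = 7960
  O=O: 13 × 490 = 6370
  Σ(broken) = 16376 kJ
Bonds formed (products):
  C=O: 16 × 786 = 12576
  O-H: 20 × 452 = 9040
  Σ(formed) = 21616 kJ
ΔH = Σ(broken) − Σ(formed) = 16376 − 21616 = −5240 kJ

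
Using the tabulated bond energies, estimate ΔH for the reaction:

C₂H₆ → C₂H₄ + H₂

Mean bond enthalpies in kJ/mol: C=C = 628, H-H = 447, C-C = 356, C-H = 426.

Bonds broken (reactants):
  C-C: 1 × 356 = 356
  C-H: 6 × 426 = 2556
  Σ(broken) = 2912 kJ
Bonds formed (products):
  C-H: 4 × 426 = 1704
  C=C: 1 × 628 = 628
  H-H: 1 × 447 = 447
  Σ(formed) = 2779 kJ
ΔH = Σ(broken) − Σ(formed) = 2912 − 2779 = +133 kJ

ΔH ≈ +133 kJ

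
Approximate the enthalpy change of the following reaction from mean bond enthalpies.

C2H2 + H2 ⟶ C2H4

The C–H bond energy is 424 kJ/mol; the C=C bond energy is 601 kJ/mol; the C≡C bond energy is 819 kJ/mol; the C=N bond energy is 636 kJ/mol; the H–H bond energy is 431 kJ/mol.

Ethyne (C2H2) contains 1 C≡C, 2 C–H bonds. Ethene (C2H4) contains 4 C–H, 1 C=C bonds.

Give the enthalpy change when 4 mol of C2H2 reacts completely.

ΔH = −796 kJ

Bonds broken (reactants):
  C≡C: 1 × 819 = 819
  C–H: 2 × 424 = 848
  H–H: 1 × 431 = 431
  Σ(broken) = 2098 kJ
Bonds formed (products):
  C–H: 4 × 424 = 1696
  C=C: 1 × 601 = 601
  Σ(formed) = 2297 kJ
ΔH = Σ(broken) − Σ(formed) = 2098 − 2297 = −199 kJ
For 4× the reaction as written: 4 × (−199) = −796 kJ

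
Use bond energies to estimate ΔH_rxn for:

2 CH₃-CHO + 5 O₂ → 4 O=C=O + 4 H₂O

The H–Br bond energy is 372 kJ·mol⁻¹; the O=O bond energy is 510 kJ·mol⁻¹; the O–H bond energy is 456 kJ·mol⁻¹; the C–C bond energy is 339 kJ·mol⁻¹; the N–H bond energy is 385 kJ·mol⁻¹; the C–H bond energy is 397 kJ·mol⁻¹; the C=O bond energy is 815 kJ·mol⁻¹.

ΔH ≈ −2134 kJ

Bonds broken (reactants):
  C–C: 2 × 339 = 678
  C–H: 8 × 397 = 3176
  C=O: 2 × 815 = 1630
  O=O: 5 × 510 = 2550
  Σ(broken) = 8034 kJ
Bonds formed (products):
  C=O: 8 × 815 = 6520
  O–H: 8 × 456 = 3648
  Σ(formed) = 10168 kJ
ΔH = Σ(broken) − Σ(formed) = 8034 − 10168 = −2134 kJ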